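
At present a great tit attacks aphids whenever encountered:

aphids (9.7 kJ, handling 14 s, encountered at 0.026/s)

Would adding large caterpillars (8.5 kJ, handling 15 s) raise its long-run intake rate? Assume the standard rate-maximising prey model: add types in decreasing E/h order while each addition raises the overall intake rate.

On aphids alone, R = ΣλE/(1+Σλh) = 0.2522/1.364 = 0.1849 kJ/s.
Profitability of large caterpillars: 8.5/15 = 0.5667 kJ/s.
0.5667 > 0.1849, so adding large caterpillars raises the average — include it.

Yes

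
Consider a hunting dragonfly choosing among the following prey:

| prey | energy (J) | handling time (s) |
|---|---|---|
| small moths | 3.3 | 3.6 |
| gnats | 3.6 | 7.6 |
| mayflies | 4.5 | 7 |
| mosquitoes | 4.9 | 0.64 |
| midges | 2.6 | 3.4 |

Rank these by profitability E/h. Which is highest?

In descending order of E/h:
mosquitoes: 4.9/0.64 = 7.66 J/s
small moths: 3.3/3.6 = 0.917 J/s
midges: 2.6/3.4 = 0.765 J/s
mayflies: 4.5/7 = 0.643 J/s
gnats: 3.6/7.6 = 0.474 J/s

mosquitoes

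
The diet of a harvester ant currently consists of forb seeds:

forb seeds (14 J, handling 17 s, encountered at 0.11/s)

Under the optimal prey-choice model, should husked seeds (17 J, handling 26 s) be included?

Current rate: (0.11×14)/(1 + 0.11×17) = 0.5366 J/s.
husked seeds: E/h = 17/26 = 0.6538 J/s.
0.6538 > 0.5366, so adding husked seeds raises the average — include it.

Yes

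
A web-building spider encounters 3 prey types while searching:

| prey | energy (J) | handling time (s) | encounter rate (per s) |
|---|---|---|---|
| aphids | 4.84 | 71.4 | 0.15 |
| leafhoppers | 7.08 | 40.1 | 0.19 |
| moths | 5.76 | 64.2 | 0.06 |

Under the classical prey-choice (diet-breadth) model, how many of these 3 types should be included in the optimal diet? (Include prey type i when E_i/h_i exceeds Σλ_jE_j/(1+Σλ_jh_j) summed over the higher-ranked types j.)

1

E/h in descending order: leafhoppers 0.177, moths 0.0897, aphids 0.0678 J/s. The optimal diet is the largest prefix of this list for which every included type satisfies E_i/h_i > R on the types above it.
Rate on top 1: 0.1561. moths: 0.0897 < 0.1561 → exclude; stop.
Optimal diet: leafhoppers — 1 of 3 types.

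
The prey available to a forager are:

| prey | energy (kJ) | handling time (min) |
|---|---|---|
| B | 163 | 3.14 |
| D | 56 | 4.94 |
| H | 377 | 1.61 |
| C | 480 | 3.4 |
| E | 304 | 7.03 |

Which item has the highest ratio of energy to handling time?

Profitability E/h (kJ/min): B = 163/3.14 = 51.9, D = 56/4.94 = 11.3, H = 377/1.61 = 234, C = 480/3.4 = 141, E = 304/7.03 = 43.2.
Ranked: H > C > B > E > D.

H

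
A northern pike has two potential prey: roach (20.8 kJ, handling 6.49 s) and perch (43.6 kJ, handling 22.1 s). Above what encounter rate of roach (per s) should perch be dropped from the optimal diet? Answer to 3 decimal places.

0.247 per s

Drop perch once their profitability E₂/h₂ falls below the rate achievable on roach alone: E₂/h₂ = λE₁/(1 + λh₁).
Solve for λ: λE₁h₂ = E₂(1 + λh₁) → λ(E₁h₂ − E₂h₁) = E₂ → λ = E₂/(E₁h₂ − E₂h₁).
λ = 43.6/(20.8×22.1 − 43.6×6.49) = 43.6/176.7 = 0.2467 per s.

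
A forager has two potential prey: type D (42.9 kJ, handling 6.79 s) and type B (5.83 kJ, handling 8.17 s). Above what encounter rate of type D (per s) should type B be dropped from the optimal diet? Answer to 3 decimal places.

At the threshold, the rate on type D alone equals the profitability of type B: λ·42.9/(1 + λ·6.79) = 5.83/8.17 = 0.7136.
Rearranging, λ(42.9 − 0.7136×6.79) = 0.7136, so λ = 0.7136/38.05 = 0.01875 per s.

0.019 per s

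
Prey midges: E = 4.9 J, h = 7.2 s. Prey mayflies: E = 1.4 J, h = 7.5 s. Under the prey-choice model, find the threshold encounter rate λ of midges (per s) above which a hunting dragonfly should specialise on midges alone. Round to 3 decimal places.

At the threshold, the rate on midges alone equals the profitability of mayflies: λ·4.9/(1 + λ·7.2) = 1.4/7.5 = 0.1867.
Rearranging, λ(4.9 − 0.1867×7.2) = 0.1867, so λ = 0.1867/3.556 = 0.05249 per s.

0.052 per s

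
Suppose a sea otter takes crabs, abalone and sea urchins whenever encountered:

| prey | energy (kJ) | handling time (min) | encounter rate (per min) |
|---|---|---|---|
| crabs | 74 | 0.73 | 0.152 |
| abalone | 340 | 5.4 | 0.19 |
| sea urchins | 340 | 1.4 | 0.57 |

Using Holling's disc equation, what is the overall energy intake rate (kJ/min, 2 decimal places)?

R = (0.152×74 + 0.19×340 + 0.57×340) / (1 + 0.152×0.73 + 0.19×5.4 + 0.57×1.4) = 269.6/2.935 = 91.87 kJ/min.

91.87 kJ/min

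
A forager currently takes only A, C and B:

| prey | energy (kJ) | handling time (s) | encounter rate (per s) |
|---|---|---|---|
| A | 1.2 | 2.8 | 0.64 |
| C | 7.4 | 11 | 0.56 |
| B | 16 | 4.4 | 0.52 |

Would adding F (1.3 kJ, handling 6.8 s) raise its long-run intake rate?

On A, C and B alone, R = ΣλE/(1+Σλh) = 13.23/11.24 = 1.177 kJ/s.
Profitability of F: 1.3/6.8 = 0.1912 kJ/s.
0.1912 < 1.177, so adding F would lower the average — exclude it.

No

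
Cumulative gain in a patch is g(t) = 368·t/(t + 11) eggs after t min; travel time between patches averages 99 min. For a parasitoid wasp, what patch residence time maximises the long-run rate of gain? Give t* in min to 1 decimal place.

33.0 min

By the marginal value theorem, leave when the instantaneous gain rate g'(t) equals the habitat-wide average g(t)/(T + t).
g'(t) = 368·11/(t + 11)². Setting 368·11/(t+11)² = 368t/[(t+11)(99+t)] gives 11(99+t) = t(t+11), so t² = 11×99 = 1089.
t* = √1089 = 33 min.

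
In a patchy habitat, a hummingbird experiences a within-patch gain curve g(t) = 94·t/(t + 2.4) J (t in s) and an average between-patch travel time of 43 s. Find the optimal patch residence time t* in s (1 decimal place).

Maximise g(t)/(T+t): set derivative to zero → g'(t)(T+t) = g(t).
g'(t) = 94·2.4/(t + 2.4)². Setting 94·2.4/(t+2.4)² = 94t/[(t+2.4)(43+t)] gives 2.4(43+t) = t(t+2.4), so t² = 2.4×43 = 103.2.
t* = √103.2 = 10.16 s.

10.2 s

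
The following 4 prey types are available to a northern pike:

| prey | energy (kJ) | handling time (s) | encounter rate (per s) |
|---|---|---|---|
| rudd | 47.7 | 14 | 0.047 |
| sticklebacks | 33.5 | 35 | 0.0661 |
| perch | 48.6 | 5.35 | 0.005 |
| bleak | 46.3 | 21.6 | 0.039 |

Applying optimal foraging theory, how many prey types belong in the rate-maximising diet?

3

E/h in descending order: perch 9.08, rudd 3.41, bleak 2.14, sticklebacks 0.957 kJ/s. The optimal diet is the largest prefix of this list for which every included type satisfies E_i/h_i > R on the types above it.
Rate on top 1: 0.2367. rudd: 3.41 > 0.2367 → include.
Rate on top 2: 1.475. bleak: 2.14 > 1.475 → include.
Rate on top 3: 1.698. sticklebacks: 0.957 < 1.698 → exclude; stop.
Optimal diet: perch, rudd, bleak — 3 of 4 types.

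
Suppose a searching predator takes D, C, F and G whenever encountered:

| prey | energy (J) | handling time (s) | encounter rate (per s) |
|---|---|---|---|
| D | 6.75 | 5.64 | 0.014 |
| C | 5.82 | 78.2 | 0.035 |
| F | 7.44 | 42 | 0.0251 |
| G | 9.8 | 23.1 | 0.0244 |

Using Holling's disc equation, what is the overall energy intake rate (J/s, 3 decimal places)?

0.133 J/s

R = Σλ_iE_i / (1 + Σλ_ih_i)
Numerator: 0.014×6.75 + 0.035×5.82 + 0.0251×7.44 + 0.0244×9.8 = 0.7241
Denominator: 1 + 0.014×5.64 + 0.035×78.2 + 0.0251×42 + 0.0244×23.1 = 5.434
R = 0.7241/5.434 = 0.1333 J/s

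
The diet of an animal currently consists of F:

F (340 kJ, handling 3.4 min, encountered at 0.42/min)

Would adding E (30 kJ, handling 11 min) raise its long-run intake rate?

Intake rate on the current diet: R = (0.42×340) / (1 + 0.42×3.4) = 142.8/2.428 = 58.81 kJ/min.
Profitability of E: 30/11 = 2.727 kJ/min.
Since 2.727 < R, time spent handling E is better spent searching.

No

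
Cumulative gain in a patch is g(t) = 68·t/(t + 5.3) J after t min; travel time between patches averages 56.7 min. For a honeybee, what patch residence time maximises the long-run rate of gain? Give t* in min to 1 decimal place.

Optimal t* satisfies g'(t*) = g(t*)/(T + t*).
g'(t) = 68·5.3/(t + 5.3)². Setting 68·5.3/(t+5.3)² = 68t/[(t+5.3)(56.7+t)] gives 5.3(56.7+t) = t(t+5.3), so t² = 5.3×56.7 = 300.5.
t* = √300.5 = 17.34 min.

17.3 min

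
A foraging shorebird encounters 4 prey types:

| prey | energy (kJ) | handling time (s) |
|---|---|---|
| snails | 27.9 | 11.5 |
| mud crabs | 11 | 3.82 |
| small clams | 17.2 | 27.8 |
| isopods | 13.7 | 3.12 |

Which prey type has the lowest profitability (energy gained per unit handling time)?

Profitability E/h (kJ/s): snails = 27.9/11.5 = 2.43, mud crabs = 11/3.82 = 2.88, small clams = 17.2/27.8 = 0.619, isopods = 13.7/3.12 = 4.39.
Ranked: isopods > mud crabs > snails > small clams.

small clams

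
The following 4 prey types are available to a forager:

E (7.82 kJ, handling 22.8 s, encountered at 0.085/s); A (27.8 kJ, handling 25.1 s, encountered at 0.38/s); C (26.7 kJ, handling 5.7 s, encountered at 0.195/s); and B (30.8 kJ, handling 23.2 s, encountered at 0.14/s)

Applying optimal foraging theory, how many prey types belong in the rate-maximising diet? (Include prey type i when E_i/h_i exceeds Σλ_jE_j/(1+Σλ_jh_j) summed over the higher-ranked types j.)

E/h in descending order: C 4.68, B 1.33, A 1.11, E 0.343 kJ/s. The optimal diet is the largest prefix of this list for which every included type satisfies E_i/h_i > R on the types above it.
Rate on top 1: 2.466. B: 1.33 < 2.466 → exclude; stop.
Optimal diet: C — 1 of 4 types.

1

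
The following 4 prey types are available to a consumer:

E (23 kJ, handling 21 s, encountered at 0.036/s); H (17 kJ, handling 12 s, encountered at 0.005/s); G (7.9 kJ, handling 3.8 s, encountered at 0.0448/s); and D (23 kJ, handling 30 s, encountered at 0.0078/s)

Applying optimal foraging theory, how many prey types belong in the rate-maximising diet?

Profitabilities (E/h, kJ/s): G 2.08, H 1.42, E 1.1, D 0.767. Add prey in this order while the next type's profitability exceeds the intake rate on those already taken.
Rate on top 1: 0.3024. H: 1.42 > 0.3024 → include.
Rate on top 2: 0.3568. E: 1.1 > 0.3568 → include.
Rate on top 3: 0.6378. D: 0.767 > 0.6378 → include.
Optimal diet: G, H, E, D — 4 of 4 types.

4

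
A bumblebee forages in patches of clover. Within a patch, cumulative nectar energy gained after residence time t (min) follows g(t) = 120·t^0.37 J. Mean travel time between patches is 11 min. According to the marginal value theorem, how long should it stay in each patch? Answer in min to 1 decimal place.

Optimal t* satisfies g'(t*) = g(t*)/(T + t*).
g'(t) = 0.37·120·t^-0.63. Setting 0.37·120·t^-0.63 = 120·t^0.37/(11+t) gives 0.37(11+t) = t, so 0.63·t = 0.37×11.
t* = 0.37×11/0.63 = 6.46 min.

6.5 min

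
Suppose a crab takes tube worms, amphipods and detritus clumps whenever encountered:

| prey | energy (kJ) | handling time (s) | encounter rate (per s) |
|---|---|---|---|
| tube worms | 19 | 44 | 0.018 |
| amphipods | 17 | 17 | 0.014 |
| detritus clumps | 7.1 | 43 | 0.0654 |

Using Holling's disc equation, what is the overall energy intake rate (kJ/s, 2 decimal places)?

0.22 kJ/s

R = (0.018×19 + 0.014×17 + 0.0654×7.1) / (1 + 0.018×44 + 0.014×17 + 0.0654×43) = 1.044/4.842 = 0.2157 kJ/s.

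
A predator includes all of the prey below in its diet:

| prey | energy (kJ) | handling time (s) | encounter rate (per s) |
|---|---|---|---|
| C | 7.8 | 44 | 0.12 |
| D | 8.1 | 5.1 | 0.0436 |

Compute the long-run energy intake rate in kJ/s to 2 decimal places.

0.20 kJ/s

Energy encountered per unit search time: 0.12×7.8 + 0.0436×8.1 = 1.289 kJ/s.
Handling time per unit search time: 0.12×44 + 0.0436×5.1 = 5.502.
Rate = 1.289/(1 + 5.502) = 0.1983 kJ/s.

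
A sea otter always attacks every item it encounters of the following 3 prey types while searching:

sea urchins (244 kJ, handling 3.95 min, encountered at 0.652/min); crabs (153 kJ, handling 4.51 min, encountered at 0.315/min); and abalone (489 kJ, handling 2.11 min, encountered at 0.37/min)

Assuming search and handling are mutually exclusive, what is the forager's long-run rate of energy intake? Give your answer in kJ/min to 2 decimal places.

67.20 kJ/min

Energy encountered per unit search time: 0.652×244 + 0.315×153 + 0.37×489 = 388.2 kJ/min.
Handling time per unit search time: 0.652×3.95 + 0.315×4.51 + 0.37×2.11 = 4.777.
Rate = 388.2/(1 + 4.777) = 67.2 kJ/min.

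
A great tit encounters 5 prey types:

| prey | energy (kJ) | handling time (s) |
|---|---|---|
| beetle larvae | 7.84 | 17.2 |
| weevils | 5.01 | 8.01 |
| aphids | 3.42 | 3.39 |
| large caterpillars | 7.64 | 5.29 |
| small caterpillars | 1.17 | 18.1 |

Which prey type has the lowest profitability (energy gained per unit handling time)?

small caterpillars

Profitability E/h (kJ/s): beetle larvae = 7.84/17.2 = 0.456, weevils = 5.01/8.01 = 0.625, aphids = 3.42/3.39 = 1.01, large caterpillars = 7.64/5.29 = 1.44, small caterpillars = 1.17/18.1 = 0.0646.
Ranked: large caterpillars > aphids > weevils > beetle larvae > small caterpillars.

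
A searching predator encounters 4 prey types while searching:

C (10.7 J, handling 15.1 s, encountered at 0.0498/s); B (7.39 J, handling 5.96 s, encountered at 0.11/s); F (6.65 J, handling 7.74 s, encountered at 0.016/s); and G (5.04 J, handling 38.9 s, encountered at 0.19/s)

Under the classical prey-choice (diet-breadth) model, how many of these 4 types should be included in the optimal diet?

3

E/h in descending order: B 1.24, F 0.859, C 0.709, G 0.13 J/s. The optimal diet is the largest prefix of this list for which every included type satisfies E_i/h_i > R on the types above it.
Rate on top 1: 0.491. F: 0.859 > 0.491 → include.
Rate on top 2: 0.5166. C: 0.709 > 0.5166 → include.
Rate on top 3: 0.5737. G: 0.13 < 0.5737 → exclude; stop.
Optimal diet: B, F, C — 3 of 4 types.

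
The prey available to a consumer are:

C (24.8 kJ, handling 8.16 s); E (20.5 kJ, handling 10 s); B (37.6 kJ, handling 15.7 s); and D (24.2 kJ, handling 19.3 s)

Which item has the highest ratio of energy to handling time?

C

In descending order of E/h:
C: 24.8/8.16 = 3.04 kJ/s
B: 37.6/15.7 = 2.39 kJ/s
E: 20.5/10 = 2.05 kJ/s
D: 24.2/19.3 = 1.25 kJ/s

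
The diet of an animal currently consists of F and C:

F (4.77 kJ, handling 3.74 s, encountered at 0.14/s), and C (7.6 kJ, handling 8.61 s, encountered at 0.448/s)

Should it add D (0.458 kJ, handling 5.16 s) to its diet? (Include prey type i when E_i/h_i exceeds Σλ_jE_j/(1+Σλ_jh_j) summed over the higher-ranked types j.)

No

Current rate: (0.14×4.77 + 0.448×7.6)/(1 + 0.14×3.74 + 0.448×8.61) = 0.7569 kJ/s.
Profitability of D: 0.458/5.16 = 0.08876 kJ/s.
Since 0.08876 < R, time spent handling D is better spent searching.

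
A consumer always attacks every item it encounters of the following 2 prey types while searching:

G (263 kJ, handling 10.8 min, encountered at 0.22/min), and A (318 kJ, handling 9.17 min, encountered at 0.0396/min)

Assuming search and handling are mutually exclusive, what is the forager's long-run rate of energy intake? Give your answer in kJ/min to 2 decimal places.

18.84 kJ/min

R = (0.22×263 + 0.0396×318) / (1 + 0.22×10.8 + 0.0396×9.17) = 70.45/3.739 = 18.84 kJ/min.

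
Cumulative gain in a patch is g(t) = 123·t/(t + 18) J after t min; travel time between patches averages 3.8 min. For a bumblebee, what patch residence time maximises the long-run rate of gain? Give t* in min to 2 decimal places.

8.27 min

By the marginal value theorem, leave when the instantaneous gain rate g'(t) equals the habitat-wide average g(t)/(T + t).
g'(t) = 123·18/(t + 18)². Setting 123·18/(t+18)² = 123t/[(t+18)(3.8+t)] gives 18(3.8+t) = t(t+18), so t² = 18×3.8 = 68.4.
t* = √68.4 = 8.27 min.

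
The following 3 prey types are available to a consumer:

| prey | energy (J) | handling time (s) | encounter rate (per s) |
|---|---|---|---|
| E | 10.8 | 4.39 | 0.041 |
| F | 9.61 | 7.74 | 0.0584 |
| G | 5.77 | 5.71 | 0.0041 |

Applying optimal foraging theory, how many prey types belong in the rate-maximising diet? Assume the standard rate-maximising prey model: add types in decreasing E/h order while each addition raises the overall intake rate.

Rank by E/h (J/s): E 2.46, F 1.24, G 1.01. Include each in turn until the next type's E/h falls below the running intake rate.
Rate on top 1: 0.3753. F: 1.24 > 0.3753 → include.
Rate on top 2: 0.6152. G: 1.01 > 0.6152 → include.
Optimal diet: E, F, G — 3 of 3 types.

3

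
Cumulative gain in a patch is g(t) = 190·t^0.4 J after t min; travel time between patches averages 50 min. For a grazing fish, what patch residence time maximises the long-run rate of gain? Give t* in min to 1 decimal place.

Maximise g(t)/(T+t): set derivative to zero → g'(t)(T+t) = g(t).
g'(t) = 0.4·190·t^-0.6. Setting 0.4·190·t^-0.6 = 190·t^0.4/(50+t) gives 0.4(50+t) = t, so 0.60·t = 0.4×50.
t* = 0.4×50/0.60 = 33.33 min.

33.3 min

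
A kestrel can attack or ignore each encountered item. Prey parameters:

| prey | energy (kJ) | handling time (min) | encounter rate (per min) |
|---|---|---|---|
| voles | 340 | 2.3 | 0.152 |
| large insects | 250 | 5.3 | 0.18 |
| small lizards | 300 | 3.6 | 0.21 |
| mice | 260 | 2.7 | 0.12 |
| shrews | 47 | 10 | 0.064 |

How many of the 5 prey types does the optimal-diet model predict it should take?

3

E/h in descending order: voles 148, mice 96.3, small lizards 83.3, large insects 47.2, shrews 4.7 kJ/min. The optimal diet is the largest prefix of this list for which every included type satisfies E_i/h_i > R on the types above it.
Rate on top 1: 38.29. mice: 96.3 > 38.29 → include.
Rate on top 2: 49.52. small lizards: 83.3 > 49.52 → include.
Rate on top 3: 60.04. large insects: 47.2 < 60.04 → exclude; stop.
Optimal diet: voles, mice, small lizards — 3 of 5 types.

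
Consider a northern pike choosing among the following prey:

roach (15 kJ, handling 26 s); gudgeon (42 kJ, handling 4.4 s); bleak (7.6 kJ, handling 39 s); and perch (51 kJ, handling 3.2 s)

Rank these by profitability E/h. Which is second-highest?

gudgeon

In descending order of E/h:
perch: 51/3.2 = 15.9 kJ/s
gudgeon: 42/4.4 = 9.55 kJ/s
roach: 15/26 = 0.577 kJ/s
bleak: 7.6/39 = 0.195 kJ/s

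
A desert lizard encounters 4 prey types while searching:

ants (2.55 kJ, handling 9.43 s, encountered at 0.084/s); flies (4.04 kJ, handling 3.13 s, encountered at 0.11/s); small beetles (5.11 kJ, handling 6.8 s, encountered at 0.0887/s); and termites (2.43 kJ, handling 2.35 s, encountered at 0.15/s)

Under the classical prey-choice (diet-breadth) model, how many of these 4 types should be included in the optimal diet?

3

Profitabilities (E/h, kJ/s): flies 1.29, termites 1.03, small beetles 0.751, ants 0.27. Add prey in this order while the next type's profitability exceeds the intake rate on those already taken.
Rate on top 1: 0.3306. termites: 1.03 > 0.3306 → include.
Rate on top 2: 0.4767. small beetles: 0.751 > 0.4767 → include.
Rate on top 3: 0.5488. ants: 0.27 < 0.5488 → exclude; stop.
Optimal diet: flies, termites, small beetles — 3 of 4 types.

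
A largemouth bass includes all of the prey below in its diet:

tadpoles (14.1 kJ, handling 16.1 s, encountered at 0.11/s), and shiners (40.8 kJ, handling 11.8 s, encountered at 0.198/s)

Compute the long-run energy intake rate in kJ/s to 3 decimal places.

R = (0.11×14.1 + 0.198×40.8) / (1 + 0.11×16.1 + 0.198×11.8) = 9.629/5.107 = 1.885 kJ/s.

1.885 kJ/s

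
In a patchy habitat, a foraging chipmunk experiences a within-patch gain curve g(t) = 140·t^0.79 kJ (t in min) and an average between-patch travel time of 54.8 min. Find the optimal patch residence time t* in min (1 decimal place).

206.2 min

By the marginal value theorem, leave when the instantaneous gain rate g'(t) equals the habitat-wide average g(t)/(T + t).
g'(t) = 0.79·140·t^-0.21. Setting 0.79·140·t^-0.21 = 140·t^0.79/(54.8+t) gives 0.79(54.8+t) = t, so 0.21·t = 0.79×54.8.
t* = 0.79×54.8/0.21 = 206.2 min.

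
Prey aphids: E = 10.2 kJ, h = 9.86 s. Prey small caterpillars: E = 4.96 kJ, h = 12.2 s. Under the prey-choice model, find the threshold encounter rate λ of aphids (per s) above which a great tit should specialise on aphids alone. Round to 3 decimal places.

0.066 per s

At the threshold, the rate on aphids alone equals the profitability of small caterpillars: λ·10.2/(1 + λ·9.86) = 4.96/12.2 = 0.4066.
Rearranging, λ(10.2 − 0.4066×9.86) = 0.4066, so λ = 0.4066/6.191 = 0.06567 per s.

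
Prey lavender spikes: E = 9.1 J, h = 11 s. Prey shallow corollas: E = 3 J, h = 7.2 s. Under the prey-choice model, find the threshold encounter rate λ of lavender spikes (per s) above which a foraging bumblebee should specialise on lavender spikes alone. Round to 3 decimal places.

At the threshold, the rate on lavender spikes alone equals the profitability of shallow corollas: λ·9.1/(1 + λ·11) = 3/7.2 = 0.4167.
Rearranging, λ(9.1 − 0.4167×11) = 0.4167, so λ = 0.4167/4.517 = 0.09225 per s.

0.092 per s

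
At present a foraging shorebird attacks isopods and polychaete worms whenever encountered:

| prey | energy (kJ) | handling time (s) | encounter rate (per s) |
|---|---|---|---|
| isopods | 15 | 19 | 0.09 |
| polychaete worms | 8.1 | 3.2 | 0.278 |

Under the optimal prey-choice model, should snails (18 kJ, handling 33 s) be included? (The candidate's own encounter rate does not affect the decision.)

No

Current rate: (0.09×15 + 0.278×8.1)/(1 + 0.09×19 + 0.278×3.2) = 1.001 kJ/s.
snails: E/h = 18/33 = 0.5455 kJ/s.
0.5455 < 1.001, so adding snails would lower the average — exclude it.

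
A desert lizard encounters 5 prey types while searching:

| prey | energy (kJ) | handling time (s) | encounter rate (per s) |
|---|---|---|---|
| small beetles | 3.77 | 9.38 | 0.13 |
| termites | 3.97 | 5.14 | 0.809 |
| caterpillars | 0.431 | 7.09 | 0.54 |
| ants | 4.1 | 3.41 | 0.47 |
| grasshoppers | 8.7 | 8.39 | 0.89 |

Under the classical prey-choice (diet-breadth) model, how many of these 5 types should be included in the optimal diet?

2

E/h in descending order: ants 1.2, grasshoppers 1.04, termites 0.772, small beetles 0.402, caterpillars 0.0608 kJ/s. The optimal diet is the largest prefix of this list for which every included type satisfies E_i/h_i > R on the types above it.
Rate on top 1: 0.7404. grasshoppers: 1.04 > 0.7404 → include.
Rate on top 2: 0.9603. termites: 0.772 < 0.9603 → exclude; stop.
Optimal diet: ants, grasshoppers — 2 of 5 types.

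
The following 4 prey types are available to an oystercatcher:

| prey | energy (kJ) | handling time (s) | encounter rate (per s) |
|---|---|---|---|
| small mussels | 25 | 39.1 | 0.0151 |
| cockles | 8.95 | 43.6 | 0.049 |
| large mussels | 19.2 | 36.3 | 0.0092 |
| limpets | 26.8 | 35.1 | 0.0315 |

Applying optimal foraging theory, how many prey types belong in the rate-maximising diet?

3

Profitabilities (E/h, kJ/s): limpets 0.764, small mussels 0.639, large mussels 0.529, cockles 0.205. Add prey in this order while the next type's profitability exceeds the intake rate on those already taken.
Rate on top 1: 0.4009. small mussels: 0.639 > 0.4009 → include.
Rate on top 2: 0.4531. large mussels: 0.529 > 0.4531 → include.
Rate on top 3: 0.4615. cockles: 0.205 < 0.4615 → exclude; stop.
Optimal diet: limpets, small mussels, large mussels — 3 of 4 types.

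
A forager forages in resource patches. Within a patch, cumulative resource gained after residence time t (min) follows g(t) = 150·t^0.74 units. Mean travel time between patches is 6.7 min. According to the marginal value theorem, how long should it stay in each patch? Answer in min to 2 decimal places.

19.07 min

Optimal t* satisfies g'(t*) = g(t*)/(T + t*).
g'(t) = 0.74·150·t^-0.26. Setting 0.74·150·t^-0.26 = 150·t^0.74/(6.7+t) gives 0.74(6.7+t) = t, so 0.26·t = 0.74×6.7.
t* = 0.74×6.7/0.26 = 19.07 min.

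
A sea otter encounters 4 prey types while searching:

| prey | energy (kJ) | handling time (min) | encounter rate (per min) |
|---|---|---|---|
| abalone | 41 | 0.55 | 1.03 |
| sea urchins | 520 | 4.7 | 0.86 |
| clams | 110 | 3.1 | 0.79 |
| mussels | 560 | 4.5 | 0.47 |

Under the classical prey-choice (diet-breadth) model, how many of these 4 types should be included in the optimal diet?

2

Rank by E/h (kJ/min): mussels 124, sea urchins 111, abalone 74.5, clams 35.5. Include each in turn until the next type's E/h falls below the running intake rate.
Rate on top 1: 84.49. sea urchins: 111 > 84.49 → include.
Rate on top 2: 99.26. abalone: 74.5 < 99.26 → exclude; stop.
Optimal diet: mussels, sea urchins — 2 of 4 types.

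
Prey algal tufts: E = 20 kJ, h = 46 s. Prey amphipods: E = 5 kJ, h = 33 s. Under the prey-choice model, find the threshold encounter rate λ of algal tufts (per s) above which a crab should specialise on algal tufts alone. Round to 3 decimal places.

0.012 per s

At the threshold, the rate on algal tufts alone equals the profitability of amphipods: λ·20/(1 + λ·46) = 5/33 = 0.1515.
Rearranging, λ(20 − 0.1515×46) = 0.1515, so λ = 0.1515/13.03 = 0.01163 per s.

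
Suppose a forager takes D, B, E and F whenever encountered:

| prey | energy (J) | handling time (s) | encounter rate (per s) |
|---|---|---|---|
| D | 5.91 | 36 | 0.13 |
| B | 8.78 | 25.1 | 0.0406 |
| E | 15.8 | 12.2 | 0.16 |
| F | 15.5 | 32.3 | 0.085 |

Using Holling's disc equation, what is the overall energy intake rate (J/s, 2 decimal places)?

R = (0.13×5.91 + 0.0406×8.78 + 0.16×15.8 + 0.085×15.5) / (1 + 0.13×36 + 0.0406×25.1 + 0.16×12.2 + 0.085×32.3) = 4.97/11.4 = 0.4361 J/s.

0.44 J/s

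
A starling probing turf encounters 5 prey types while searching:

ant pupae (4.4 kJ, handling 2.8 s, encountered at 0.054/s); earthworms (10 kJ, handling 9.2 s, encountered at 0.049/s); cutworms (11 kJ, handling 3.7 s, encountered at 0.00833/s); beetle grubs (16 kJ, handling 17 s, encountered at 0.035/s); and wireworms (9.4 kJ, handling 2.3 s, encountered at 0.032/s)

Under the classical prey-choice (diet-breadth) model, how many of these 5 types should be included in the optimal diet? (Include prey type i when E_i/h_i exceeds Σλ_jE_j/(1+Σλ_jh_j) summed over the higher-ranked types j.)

E/h in descending order: wireworms 4.09, cutworms 2.97, ant pupae 1.57, earthworms 1.09, beetle grubs 0.941 kJ/s. The optimal diet is the largest prefix of this list for which every included type satisfies E_i/h_i > R on the types above it.
Rate on top 1: 0.2802. cutworms: 2.97 > 0.2802 → include.
Rate on top 2: 0.3553. ant pupae: 1.57 > 0.3553 → include.
Rate on top 3: 0.5018. earthworms: 1.09 > 0.5018 → include.
Rate on top 4: 0.6564. beetle grubs: 0.941 > 0.6564 → include.
Optimal diet: wireworms, cutworms, ant pupae, earthworms, beetle grubs — 5 of 5 types.

5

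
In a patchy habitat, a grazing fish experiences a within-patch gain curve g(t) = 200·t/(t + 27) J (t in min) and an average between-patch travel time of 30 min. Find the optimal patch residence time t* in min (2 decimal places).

28.46 min

By the marginal value theorem, leave when the instantaneous gain rate g'(t) equals the habitat-wide average g(t)/(T + t).
g'(t) = 200·27/(t + 27)². Setting 200·27/(t+27)² = 200t/[(t+27)(30+t)] gives 27(30+t) = t(t+27), so t² = 27×30 = 810.
t* = √810 = 28.46 min.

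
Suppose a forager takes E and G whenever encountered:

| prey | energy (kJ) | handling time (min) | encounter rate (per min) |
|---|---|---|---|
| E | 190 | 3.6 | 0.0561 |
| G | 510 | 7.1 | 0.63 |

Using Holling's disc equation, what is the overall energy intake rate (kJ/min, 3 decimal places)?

58.495 kJ/min

R = Σλ_iE_i / (1 + Σλ_ih_i)
Numerator: 0.0561×190 + 0.63×510 = 332
Denominator: 1 + 0.0561×3.6 + 0.63×7.1 = 5.675
R = 332/5.675 = 58.5 kJ/min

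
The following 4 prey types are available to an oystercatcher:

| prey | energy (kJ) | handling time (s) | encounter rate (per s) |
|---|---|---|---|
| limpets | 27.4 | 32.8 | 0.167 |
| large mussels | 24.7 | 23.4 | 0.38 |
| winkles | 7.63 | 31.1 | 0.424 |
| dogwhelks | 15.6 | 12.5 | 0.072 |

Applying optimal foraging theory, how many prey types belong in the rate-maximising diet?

E/h in descending order: dogwhelks 1.25, large mussels 1.06, limpets 0.835, winkles 0.245 kJ/s. The optimal diet is the largest prefix of this list for which every included type satisfies E_i/h_i > R on the types above it.
Rate on top 1: 0.5912. large mussels: 1.06 > 0.5912 → include.
Rate on top 2: 0.9738. limpets: 0.835 < 0.9738 → exclude; stop.
Optimal diet: dogwhelks, large mussels — 2 of 4 types.

2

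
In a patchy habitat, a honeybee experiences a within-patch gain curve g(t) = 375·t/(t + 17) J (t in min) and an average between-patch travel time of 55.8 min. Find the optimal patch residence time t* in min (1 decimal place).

By the marginal value theorem, leave when the instantaneous gain rate g'(t) equals the habitat-wide average g(t)/(T + t).
g'(t) = 375·17/(t + 17)². Setting 375·17/(t+17)² = 375t/[(t+17)(55.8+t)] gives 17(55.8+t) = t(t+17), so t² = 17×55.8 = 948.6.
t* = √948.6 = 30.8 min.

30.8 min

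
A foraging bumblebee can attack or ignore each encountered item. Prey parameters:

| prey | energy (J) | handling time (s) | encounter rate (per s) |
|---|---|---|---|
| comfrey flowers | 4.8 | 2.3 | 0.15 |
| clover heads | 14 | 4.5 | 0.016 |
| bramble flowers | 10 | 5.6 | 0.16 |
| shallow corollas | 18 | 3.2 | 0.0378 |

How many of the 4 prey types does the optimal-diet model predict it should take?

4

Rank by E/h (J/s): shallow corollas 5.62, clover heads 3.11, comfrey flowers 2.09, bramble flowers 1.79. Include each in turn until the next type's E/h falls below the running intake rate.
Rate on top 1: 0.607. clover heads: 3.11 > 0.607 → include.
Rate on top 2: 0.7581. comfrey flowers: 2.09 > 0.7581 → include.
Rate on top 3: 1.056. bramble flowers: 1.79 > 1.056 → include.
Optimal diet: shallow corollas, clover heads, comfrey flowers, bramble flowers — 4 of 4 types.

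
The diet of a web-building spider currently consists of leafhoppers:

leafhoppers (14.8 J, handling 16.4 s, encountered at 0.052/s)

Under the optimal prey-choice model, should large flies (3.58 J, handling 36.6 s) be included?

Intake rate on the current diet: R = (0.052×14.8) / (1 + 0.052×16.4) = 0.7696/1.853 = 0.4154 J/s.
Profitability of large flies: 3.58/36.6 = 0.09781 J/s.
0.09781 < 0.4154, so adding large flies would lower the average — exclude it.

No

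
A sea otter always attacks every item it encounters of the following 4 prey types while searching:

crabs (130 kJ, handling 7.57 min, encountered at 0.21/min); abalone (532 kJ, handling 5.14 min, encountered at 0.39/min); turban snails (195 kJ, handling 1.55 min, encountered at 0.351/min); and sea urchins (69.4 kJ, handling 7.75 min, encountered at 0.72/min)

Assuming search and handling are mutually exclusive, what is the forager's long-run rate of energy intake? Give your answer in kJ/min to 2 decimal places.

32.95 kJ/min

R = Σλ_iE_i / (1 + Σλ_ih_i)
Numerator: 0.21×130 + 0.39×532 + 0.351×195 + 0.72×69.4 = 353.2
Denominator: 1 + 0.21×7.57 + 0.39×5.14 + 0.351×1.55 + 0.72×7.75 = 10.72
R = 353.2/10.72 = 32.95 kJ/min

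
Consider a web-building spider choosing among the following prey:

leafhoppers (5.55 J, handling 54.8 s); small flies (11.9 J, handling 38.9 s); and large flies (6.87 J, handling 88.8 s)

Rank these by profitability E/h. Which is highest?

In descending order of E/h:
small flies: 11.9/38.9 = 0.306 J/s
leafhoppers: 5.55/54.8 = 0.101 J/s
large flies: 6.87/88.8 = 0.0774 J/s

small flies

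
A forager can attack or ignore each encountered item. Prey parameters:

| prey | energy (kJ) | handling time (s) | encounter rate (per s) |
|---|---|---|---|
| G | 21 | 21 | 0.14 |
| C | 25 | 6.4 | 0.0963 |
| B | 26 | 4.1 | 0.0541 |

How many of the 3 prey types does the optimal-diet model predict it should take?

Profitabilities (E/h, kJ/s): B 6.34, C 3.91, G 1. Add prey in this order while the next type's profitability exceeds the intake rate on those already taken.
Rate on top 1: 1.151. C: 3.91 > 1.151 → include.
Rate on top 2: 2.075. G: 1 < 2.075 → exclude; stop.
Optimal diet: B, C — 2 of 3 types.

2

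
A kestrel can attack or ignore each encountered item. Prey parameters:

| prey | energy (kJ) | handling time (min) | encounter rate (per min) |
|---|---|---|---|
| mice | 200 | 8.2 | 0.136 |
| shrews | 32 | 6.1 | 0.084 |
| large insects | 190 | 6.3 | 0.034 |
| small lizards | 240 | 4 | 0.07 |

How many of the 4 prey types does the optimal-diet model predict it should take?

Profitabilities (E/h, kJ/min): small lizards 60, large insects 30.2, mice 24.4, shrews 5.25. Add prey in this order while the next type's profitability exceeds the intake rate on those already taken.
Rate on top 1: 13.12. large insects: 30.2 > 13.12 → include.
Rate on top 2: 15.57. mice: 24.4 > 15.57 → include.
Rate on top 3: 19.34. shrews: 5.25 < 19.34 → exclude; stop.
Optimal diet: small lizards, large insects, mice — 3 of 4 types.

3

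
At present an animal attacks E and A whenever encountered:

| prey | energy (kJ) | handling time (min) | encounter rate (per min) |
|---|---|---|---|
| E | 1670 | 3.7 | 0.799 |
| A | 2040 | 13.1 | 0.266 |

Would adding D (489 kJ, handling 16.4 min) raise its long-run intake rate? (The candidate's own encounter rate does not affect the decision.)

No

On E and A alone, R = ΣλE/(1+Σλh) = 1877/7.441 = 252.3 kJ/min.
Profitability of D: 489/16.4 = 29.82 kJ/min.
Since 29.82 < R, time spent handling D is better spent searching.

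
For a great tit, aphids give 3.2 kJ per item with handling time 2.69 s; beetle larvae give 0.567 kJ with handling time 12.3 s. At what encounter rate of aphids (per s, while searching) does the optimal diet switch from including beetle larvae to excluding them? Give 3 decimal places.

0.015 per s

The zero-one rule: include beetle larvae iff E₂/h₂ > λE₁/(1+λh₁). Equality gives the switch point.
λE₁h₂ = E₂ + λE₂h₁ ⇒ λ = E₂/(E₁h₂ − E₂h₁) = 0.567/(39.36 − 1.525) = 0.01499 per s.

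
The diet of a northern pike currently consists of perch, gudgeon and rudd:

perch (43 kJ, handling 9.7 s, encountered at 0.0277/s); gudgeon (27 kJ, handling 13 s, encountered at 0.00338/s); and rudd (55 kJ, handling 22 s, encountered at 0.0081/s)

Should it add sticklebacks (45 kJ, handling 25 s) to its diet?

Current rate: (0.0277×43 + 0.00338×27 + 0.0081×55)/(1 + 0.0277×9.7 + 0.00338×13 + 0.0081×22) = 1.159 kJ/s.
sticklebacks: E/h = 45/25 = 1.8 kJ/s.
Since 1.8 > R, including sticklebacks increases the long-run rate.

Yes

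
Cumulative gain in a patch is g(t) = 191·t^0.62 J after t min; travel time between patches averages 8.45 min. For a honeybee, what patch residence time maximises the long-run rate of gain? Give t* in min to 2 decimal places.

Maximise g(t)/(T+t): set derivative to zero → g'(t)(T+t) = g(t).
g'(t) = 0.62·191·t^-0.38. Setting 0.62·191·t^-0.38 = 191·t^0.62/(8.45+t) gives 0.62(8.45+t) = t, so 0.38·t = 0.62×8.45.
t* = 0.62×8.45/0.38 = 13.79 min.

13.79 min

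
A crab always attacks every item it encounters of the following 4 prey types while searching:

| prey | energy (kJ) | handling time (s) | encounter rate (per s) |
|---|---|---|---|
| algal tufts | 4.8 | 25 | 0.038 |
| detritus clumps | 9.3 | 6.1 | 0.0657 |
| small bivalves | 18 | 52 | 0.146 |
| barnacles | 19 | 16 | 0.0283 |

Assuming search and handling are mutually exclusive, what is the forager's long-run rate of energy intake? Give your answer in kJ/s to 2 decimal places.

R = Σλ_iE_i / (1 + Σλ_ih_i)
Numerator: 0.038×4.8 + 0.0657×9.3 + 0.146×18 + 0.0283×19 = 3.959
Denominator: 1 + 0.038×25 + 0.0657×6.1 + 0.146×52 + 0.0283×16 = 10.4
R = 3.959/10.4 = 0.3808 kJ/s

0.38 kJ/s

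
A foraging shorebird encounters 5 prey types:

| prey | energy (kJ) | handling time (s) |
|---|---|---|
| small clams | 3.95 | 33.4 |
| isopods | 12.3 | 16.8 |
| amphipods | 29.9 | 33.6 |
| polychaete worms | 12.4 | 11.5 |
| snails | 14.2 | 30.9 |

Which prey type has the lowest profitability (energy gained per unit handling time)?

In descending order of E/h:
polychaete worms: 12.4/11.5 = 1.08 kJ/s
amphipods: 29.9/33.6 = 0.89 kJ/s
isopods: 12.3/16.8 = 0.732 kJ/s
snails: 14.2/30.9 = 0.46 kJ/s
small clams: 3.95/33.4 = 0.118 kJ/s

small clams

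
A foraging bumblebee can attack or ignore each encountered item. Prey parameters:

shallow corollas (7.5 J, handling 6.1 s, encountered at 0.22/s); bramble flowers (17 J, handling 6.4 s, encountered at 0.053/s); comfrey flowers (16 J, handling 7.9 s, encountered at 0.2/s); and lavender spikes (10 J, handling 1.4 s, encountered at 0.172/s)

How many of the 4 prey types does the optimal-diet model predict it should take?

Profitabilities (E/h, J/s): lavender spikes 7.14, bramble flowers 2.66, comfrey flowers 2.03, shallow corollas 1.23. Add prey in this order while the next type's profitability exceeds the intake rate on those already taken.
Rate on top 1: 1.386. bramble flowers: 2.66 > 1.386 → include.
Rate on top 2: 1.659. comfrey flowers: 2.03 > 1.659 → include.
Rate on top 3: 1.842. shallow corollas: 1.23 < 1.842 → exclude; stop.
Optimal diet: lavender spikes, bramble flowers, comfrey flowers — 3 of 4 types.

3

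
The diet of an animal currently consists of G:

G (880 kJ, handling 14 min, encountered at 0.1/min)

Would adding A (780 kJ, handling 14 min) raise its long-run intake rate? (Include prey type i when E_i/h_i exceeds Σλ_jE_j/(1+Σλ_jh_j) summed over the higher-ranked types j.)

Current rate: (0.1×880)/(1 + 0.1×14) = 36.67 kJ/min.
Profitability of A: 780/14 = 55.71 kJ/min.
55.71 > 36.67, so adding A raises the average — include it.

Yes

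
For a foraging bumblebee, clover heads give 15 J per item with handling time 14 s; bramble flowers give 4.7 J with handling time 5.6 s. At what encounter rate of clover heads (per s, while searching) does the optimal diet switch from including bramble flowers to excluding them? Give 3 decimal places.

Drop bramble flowers once their profitability E₂/h₂ falls below the rate achievable on clover heads alone: E₂/h₂ = λE₁/(1 + λh₁).
Solve for λ: λE₁h₂ = E₂(1 + λh₁) → λ(E₁h₂ − E₂h₁) = E₂ → λ = E₂/(E₁h₂ − E₂h₁).
λ = 4.7/(15×5.6 − 4.7×14) = 4.7/18.2 = 0.2582 per s.

0.258 per s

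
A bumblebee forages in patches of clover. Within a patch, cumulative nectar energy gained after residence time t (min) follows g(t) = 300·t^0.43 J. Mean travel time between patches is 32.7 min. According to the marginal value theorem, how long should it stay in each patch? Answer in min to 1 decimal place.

Optimal t* satisfies g'(t*) = g(t*)/(T + t*).
g'(t) = 0.43·300·t^-0.57. Setting 0.43·300·t^-0.57 = 300·t^0.43/(32.7+t) gives 0.43(32.7+t) = t, so 0.57·t = 0.43×32.7.
t* = 0.43×32.7/0.57 = 24.67 min.

24.7 min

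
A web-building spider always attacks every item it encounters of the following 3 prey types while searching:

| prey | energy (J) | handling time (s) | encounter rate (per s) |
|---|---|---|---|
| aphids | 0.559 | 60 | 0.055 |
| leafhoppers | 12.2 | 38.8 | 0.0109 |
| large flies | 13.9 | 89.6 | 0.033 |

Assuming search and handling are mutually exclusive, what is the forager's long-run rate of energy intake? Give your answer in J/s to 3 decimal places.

0.081 J/s

R = (0.055×0.559 + 0.0109×12.2 + 0.033×13.9) / (1 + 0.055×60 + 0.0109×38.8 + 0.033×89.6) = 0.6224/7.68 = 0.08105 J/s.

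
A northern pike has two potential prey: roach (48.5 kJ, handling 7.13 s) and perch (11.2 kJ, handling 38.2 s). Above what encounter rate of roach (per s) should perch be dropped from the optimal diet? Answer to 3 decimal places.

At the threshold, the rate on roach alone equals the profitability of perch: λ·48.5/(1 + λ·7.13) = 11.2/38.2 = 0.2932.
Rearranging, λ(48.5 − 0.2932×7.13) = 0.2932, so λ = 0.2932/46.41 = 0.006318 per s.

0.006 per s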